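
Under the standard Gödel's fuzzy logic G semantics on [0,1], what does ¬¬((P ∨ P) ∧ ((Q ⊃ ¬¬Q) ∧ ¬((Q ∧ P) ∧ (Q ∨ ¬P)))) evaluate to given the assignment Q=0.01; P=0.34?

(P ∨ P) = max(0.34, 0.34) = 0.34
¬Q: Gödel ¬ of 0.01 = 0 (operand ≠ 0)
¬¬Q: Gödel ¬ of 0 = 1 (operand is 0)
(Q ⊃ ¬¬Q): 0.01 ≤ 1, so result = 1
(Q ∧ P) = min(0.01, 0.34) = 0.01
¬P: Gödel ¬ of 0.34 = 0 (operand ≠ 0)
(Q ∨ ¬P) = max(0.01, 0) = 0.01
((Q ∧ P) ∧ (Q ∨ ¬P)) = min(0.01, 0.01) = 0.01
¬((Q ∧ P) ∧ (Q ∨ ¬P)): Gödel ¬ of 0.01 = 0 (operand ≠ 0)
((Q ⊃ ¬¬Q) ∧ ¬((Q ∧ P) ∧ (Q ∨ ¬P))) = min(1, 0) = 0
((P ∨ P) ∧ ((Q ⊃ ¬¬Q) ∧ ¬((Q ∧ P) ∧ (Q ∨ ¬P)))) = min(0.34, 0) = 0
¬((P ∨ P) ∧ ((Q ⊃ ¬¬Q) ∧ ¬((Q ∧ P) ∧ (Q ∨ ¬P)))): Gödel ¬ of 0 = 1 (operand is 0)
¬¬((P ∨ P) ∧ ((Q ⊃ ¬¬Q) ∧ ¬((Q ∧ P) ∧ (Q ∨ ¬P)))): Gödel ¬ of 1 = 0 (operand ≠ 0)

0.00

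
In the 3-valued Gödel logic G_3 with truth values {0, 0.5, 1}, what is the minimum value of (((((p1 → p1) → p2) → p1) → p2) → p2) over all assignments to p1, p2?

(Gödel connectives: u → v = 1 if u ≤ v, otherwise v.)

The minimum is attained at p1 = 0, p2 = 0.5:
  (p1 → p1): 0 ≤ 0, so result = 1
  ((p1 → p1) → p2): 1 > 0.5, so result = 0.5
  (((p1 → p1) → p2) → p1): 0.5 > 0, so result = 0
  ((((p1 → p1) → p2) → p1) → p2): 0 ≤ 0.5, so result = 1
  (((((p1 → p1) → p2) → p1) → p2) → p2): 1 > 0.5, so result = 0.5
Checking all 9 assignments confirms none give a value below 0.50.

0.50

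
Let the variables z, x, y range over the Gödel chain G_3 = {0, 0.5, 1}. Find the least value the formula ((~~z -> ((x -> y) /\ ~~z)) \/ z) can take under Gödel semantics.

The minimum is attained at z = 0.5, x = 0.5, y = 0:
  ~z: Gödel ¬ of 0.5 = 0 (operand ≠ 0)
  ~~z: Gödel ¬ of 0 = 1 (operand is 0)
  (x -> y): 0.5 > 0, so result = 0
  ~z: Gödel ¬ of 0.5 = 0 (operand ≠ 0)
  ~~z: Gödel ¬ of 0 = 1 (operand is 0)
  ((x -> y) /\ ~~z) = min(0, 1) = 0
  (~~z -> ((x -> y) /\ ~~z)): 1 > 0, so result = 0
  ((~~z -> ((x -> y) /\ ~~z)) \/ z) = max(0, 0.5) = 0.5
Checking all 27 assignments confirms none give a value below 0.50.

0.50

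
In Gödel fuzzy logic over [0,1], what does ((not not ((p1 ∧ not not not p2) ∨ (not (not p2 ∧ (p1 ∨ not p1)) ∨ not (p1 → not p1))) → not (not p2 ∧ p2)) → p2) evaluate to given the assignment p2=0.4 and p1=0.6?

0.40

not p2: Gödel ¬ of 0.4 = 0 (operand ≠ 0)
not not p2: Gödel ¬ of 0 = 1 (operand is 0)
not not not p2: Gödel ¬ of 1 = 0 (operand ≠ 0)
(p1 ∧ not not not p2) = min(0.6, 0) = 0
not p2: Gödel ¬ of 0.4 = 0 (operand ≠ 0)
not p1: Gödel ¬ of 0.6 = 0 (operand ≠ 0)
(p1 ∨ not p1) = max(0.6, 0) = 0.6
(not p2 ∧ (p1 ∨ not p1)) = min(0, 0.6) = 0
not (not p2 ∧ (p1 ∨ not p1)): Gödel ¬ of 0 = 1 (operand is 0)
not p1: Gödel ¬ of 0.6 = 0 (operand ≠ 0)
(p1 → not p1): 0.6 > 0, so result = 0
not (p1 → not p1): Gödel ¬ of 0 = 1 (operand is 0)
(not (not p2 ∧ (p1 ∨ not p1)) ∨ not (p1 → not p1)) = max(1, 1) = 1
((p1 ∧ not not not p2) ∨ (not (not p2 ∧ (p1 ∨ not p1)) ∨ not (p1 → not p1))) = max(0, 1) = 1
not ((p1 ∧ not not not p2) ∨ (not (not p2 ∧ (p1 ∨ not p1)) ∨ not (p1 → not p1))): Gödel ¬ of 1 = 0 (operand ≠ 0)
not not ((p1 ∧ not not not p2) ∨ (not (not p2 ∧ (p1 ∨ not p1)) ∨ not (p1 → not p1))): Gödel ¬ of 0 = 1 (operand is 0)
not p2: Gödel ¬ of 0.4 = 0 (operand ≠ 0)
(not p2 ∧ p2) = min(0, 0.4) = 0
not (not p2 ∧ p2): Gödel ¬ of 0 = 1 (operand is 0)
(not not ((p1 ∧ not not not p2) ∨ (not (not p2 ∧ (p1 ∨ not p1)) ∨ not (p1 → not p1))) → not (not p2 ∧ p2)): 1 ≤ 1, so result = 1
((not not ((p1 ∧ not not not p2) ∨ (not (not p2 ∧ (p1 ∨ not p1)) ∨ not (p1 → not p1))) → not (not p2 ∧ p2)) → p2): 1 > 0.4, so result = 0.4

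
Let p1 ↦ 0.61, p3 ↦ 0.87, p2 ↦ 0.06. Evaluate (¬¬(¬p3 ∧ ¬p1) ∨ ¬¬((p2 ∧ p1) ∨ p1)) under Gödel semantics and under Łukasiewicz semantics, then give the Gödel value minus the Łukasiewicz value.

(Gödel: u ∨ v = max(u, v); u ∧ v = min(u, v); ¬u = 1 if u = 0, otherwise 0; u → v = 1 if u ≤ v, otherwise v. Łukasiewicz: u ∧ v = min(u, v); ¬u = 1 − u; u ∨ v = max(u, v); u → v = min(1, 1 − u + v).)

Gödel evaluation:
  ¬p3: Gödel ¬ of 0.87 = 0 (operand ≠ 0)
  ¬p1: Gödel ¬ of 0.61 = 0 (operand ≠ 0)
  (¬p3 ∧ ¬p1) = min(0, 0) = 0
  ¬(¬p3 ∧ ¬p1): Gödel ¬ of 0 = 1 (operand is 0)
  ¬¬(¬p3 ∧ ¬p1): Gödel ¬ of 1 = 0 (operand ≠ 0)
  (p2 ∧ p1) = min(0.06, 0.61) = 0.06
  ((p2 ∧ p1) ∨ p1) = max(0.06, 0.61) = 0.61
  ¬((p2 ∧ p1) ∨ p1): Gödel ¬ of 0.61 = 0 (operand ≠ 0)
  ¬¬((p2 ∧ p1) ∨ p1): Gödel ¬ of 0 = 1 (operand is 0)
  (¬¬(¬p3 ∧ ¬p1) ∨ ¬¬((p2 ∧ p1) ∨ p1)) = max(0, 1) = 1
  Gödel value = 1
Łukasiewicz evaluation:
  ¬p3: Łukasiewicz ¬ gives 1 − 0.87 = 0.13
  ¬p1: Łukasiewicz ¬ gives 1 − 0.61 = 0.39
  (¬p3 ∧ ¬p1) = min(0.13, 0.39) = 0.13
  ¬(¬p3 ∧ ¬p1): Łukasiewicz ¬ gives 1 − 0.13 = 0.87
  ¬¬(¬p3 ∧ ¬p1): Łukasiewicz ¬ gives 1 − 0.87 = 0.13
  (p2 ∧ p1) = min(0.06, 0.61) = 0.06
  ((p2 ∧ p1) ∨ p1) = max(0.06, 0.61) = 0.61
  ¬((p2 ∧ p1) ∨ p1): Łukasiewicz ¬ gives 1 − 0.61 = 0.39
  ¬¬((p2 ∧ p1) ∨ p1): Łukasiewicz ¬ gives 1 − 0.39 = 0.61
  (¬¬(¬p3 ∧ ¬p1) ∨ ¬¬((p2 ∧ p1) ∨ p1)) = max(0.13, 0.61) = 0.61
  Łukasiewicz value = 0.61
Difference: 1 − 0.61 = 0.39

0.39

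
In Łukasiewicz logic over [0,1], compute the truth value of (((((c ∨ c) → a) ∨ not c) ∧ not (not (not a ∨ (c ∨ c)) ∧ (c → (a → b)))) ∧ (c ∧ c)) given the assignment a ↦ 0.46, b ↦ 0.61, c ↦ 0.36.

0.36

(c ∨ c) = max(0.36, 0.36) = 0.36
((c ∨ c) → a): min(1, 1 − 0.36 + 0.46) = 1
not c: Łukasiewicz ¬ gives 1 − 0.36 = 0.64
(((c ∨ c) → a) ∨ not c) = max(1, 0.64) = 1
not a: Łukasiewicz ¬ gives 1 − 0.46 = 0.54
(c ∨ c) = max(0.36, 0.36) = 0.36
(not a ∨ (c ∨ c)) = max(0.54, 0.36) = 0.54
not (not a ∨ (c ∨ c)): Łukasiewicz ¬ gives 1 − 0.54 = 0.46
(a → b): min(1, 1 − 0.46 + 0.61) = 1
(c → (a → b)): min(1, 1 − 0.36 + 1) = 1
(not (not a ∨ (c ∨ c)) ∧ (c → (a → b))) = min(0.46, 1) = 0.46
not (not (not a ∨ (c ∨ c)) ∧ (c → (a → b))): Łukasiewicz ¬ gives 1 − 0.46 = 0.54
((((c ∨ c) → a) ∨ not c) ∧ not (not (not a ∨ (c ∨ c)) ∧ (c → (a → b)))) = min(1, 0.54) = 0.54
(c ∧ c) = min(0.36, 0.36) = 0.36
(((((c ∨ c) → a) ∨ not c) ∧ not (not (not a ∨ (c ∨ c)) ∧ (c → (a → b)))) ∧ (c ∧ c)) = min(0.54, 0.36) = 0.36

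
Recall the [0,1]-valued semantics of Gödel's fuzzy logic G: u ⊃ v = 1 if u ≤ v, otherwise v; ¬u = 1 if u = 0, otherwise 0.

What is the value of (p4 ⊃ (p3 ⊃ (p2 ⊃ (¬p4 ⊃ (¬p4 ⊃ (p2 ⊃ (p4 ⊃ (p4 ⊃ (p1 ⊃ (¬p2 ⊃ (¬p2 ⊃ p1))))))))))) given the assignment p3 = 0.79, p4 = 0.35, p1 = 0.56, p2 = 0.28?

¬p4: Gödel ¬ of 0.35 = 0 (operand ≠ 0)
¬p4: Gödel ¬ of 0.35 = 0 (operand ≠ 0)
¬p2: Gödel ¬ of 0.28 = 0 (operand ≠ 0)
¬p2: Gödel ¬ of 0.28 = 0 (operand ≠ 0)
(¬p2 ⊃ p1): 0 ≤ 0.56, so result = 1
(¬p2 ⊃ (¬p2 ⊃ p1)): 0 ≤ 1, so result = 1
(p1 ⊃ (¬p2 ⊃ (¬p2 ⊃ p1))): 0.56 ≤ 1, so result = 1
(p4 ⊃ (p1 ⊃ (¬p2 ⊃ (¬p2 ⊃ p1)))): 0.35 ≤ 1, so result = 1
(p4 ⊃ (p4 ⊃ (p1 ⊃ (¬p2 ⊃ (¬p2 ⊃ p1))))): 0.35 ≤ 1, so result = 1
(p2 ⊃ (p4 ⊃ (p4 ⊃ (p1 ⊃ (¬p2 ⊃ (¬p2 ⊃ p1)))))): 0.28 ≤ 1, so result = 1
(¬p4 ⊃ (p2 ⊃ (p4 ⊃ (p4 ⊃ (p1 ⊃ (¬p2 ⊃ (¬p2 ⊃ p1))))))): 0 ≤ 1, so result = 1
(¬p4 ⊃ (¬p4 ⊃ (p2 ⊃ (p4 ⊃ (p4 ⊃ (p1 ⊃ (¬p2 ⊃ (¬p2 ⊃ p1)))))))): 0 ≤ 1, so result = 1
(p2 ⊃ (¬p4 ⊃ (¬p4 ⊃ (p2 ⊃ (p4 ⊃ (p4 ⊃ (p1 ⊃ (¬p2 ⊃ (¬p2 ⊃ p1))))))))): 0.28 ≤ 1, so result = 1
(p3 ⊃ (p2 ⊃ (¬p4 ⊃ (¬p4 ⊃ (p2 ⊃ (p4 ⊃ (p4 ⊃ (p1 ⊃ (¬p2 ⊃ (¬p2 ⊃ p1)))))))))): 0.79 ≤ 1, so result = 1
(p4 ⊃ (p3 ⊃ (p2 ⊃ (¬p4 ⊃ (¬p4 ⊃ (p2 ⊃ (p4 ⊃ (p4 ⊃ (p1 ⊃ (¬p2 ⊃ (¬p2 ⊃ p1))))))))))): 0.35 ≤ 1, so result = 1

1.00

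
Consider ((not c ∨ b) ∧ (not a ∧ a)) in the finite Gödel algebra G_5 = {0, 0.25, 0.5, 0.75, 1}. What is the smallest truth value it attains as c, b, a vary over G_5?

The minimum is attained at c = 0, b = 0, a = 0:
  not c: Gödel ¬ of 0 = 1 (operand is 0)
  (not c ∨ b) = max(1, 0) = 1
  not a: Gödel ¬ of 0 = 1 (operand is 0)
  (not a ∧ a) = min(1, 0) = 0
  ((not c ∨ b) ∧ (not a ∧ a)) = min(1, 0) = 0
Checking all 125 assignments confirms none give a value below 0.00.

0.00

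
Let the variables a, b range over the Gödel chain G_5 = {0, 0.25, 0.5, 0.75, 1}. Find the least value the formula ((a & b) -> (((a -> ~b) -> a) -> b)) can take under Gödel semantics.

1.00

Every assignment gives 1. For instance at a = 0, b = 0:
  (a & b) = min(0, 0) = 0
  ~b: Gödel ¬ of 0 = 1 (operand is 0)
  (a -> ~b): 0 ≤ 1, so result = 1
  ((a -> ~b) -> a): 1 > 0, so result = 0
  (((a -> ~b) -> a) -> b): 0 ≤ 0, so result = 1
  ((a & b) -> (((a -> ~b) -> a) -> b)): 0 ≤ 1, so result = 1
All 25 assignments give value 1 — the formula is a G_5-tautology.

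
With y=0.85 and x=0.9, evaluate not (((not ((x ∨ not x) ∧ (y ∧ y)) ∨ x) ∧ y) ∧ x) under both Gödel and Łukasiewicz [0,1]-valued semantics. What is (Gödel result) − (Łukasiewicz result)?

Gödel evaluation:
  not x: Gödel ¬ of 0.9 = 0 (operand ≠ 0)
  (x ∨ not x) = max(0.9, 0) = 0.9
  (y ∧ y) = min(0.85, 0.85) = 0.85
  ((x ∨ not x) ∧ (y ∧ y)) = min(0.9, 0.85) = 0.85
  not ((x ∨ not x) ∧ (y ∧ y)): Gödel ¬ of 0.85 = 0 (operand ≠ 0)
  (not ((x ∨ not x) ∧ (y ∧ y)) ∨ x) = max(0, 0.9) = 0.9
  ((not ((x ∨ not x) ∧ (y ∧ y)) ∨ x) ∧ y) = min(0.9, 0.85) = 0.85
  (((not ((x ∨ not x) ∧ (y ∧ y)) ∨ x) ∧ y) ∧ x) = min(0.85, 0.9) = 0.85
  not (((not ((x ∨ not x) ∧ (y ∧ y)) ∨ x) ∧ y) ∧ x): Gödel ¬ of 0.85 = 0 (operand ≠ 0)
  Gödel value = 0
Łukasiewicz evaluation:
  not x: Łukasiewicz ¬ gives 1 − 0.9 = 0.1
  (x ∨ not x) = max(0.9, 0.1) = 0.9
  (y ∧ y) = min(0.85, 0.85) = 0.85
  ((x ∨ not x) ∧ (y ∧ y)) = min(0.9, 0.85) = 0.85
  not ((x ∨ not x) ∧ (y ∧ y)): Łukasiewicz ¬ gives 1 − 0.85 = 0.15
  (not ((x ∨ not x) ∧ (y ∧ y)) ∨ x) = max(0.15, 0.9) = 0.9
  ((not ((x ∨ not x) ∧ (y ∧ y)) ∨ x) ∧ y) = min(0.9, 0.85) = 0.85
  (((not ((x ∨ not x) ∧ (y ∧ y)) ∨ x) ∧ y) ∧ x) = min(0.85, 0.9) = 0.85
  not (((not ((x ∨ not x) ∧ (y ∧ y)) ∨ x) ∧ y) ∧ x): Łukasiewicz ¬ gives 1 − 0.85 = 0.15
  Łukasiewicz value = 0.15
Difference: 0 − 0.15 = -0.15

-0.15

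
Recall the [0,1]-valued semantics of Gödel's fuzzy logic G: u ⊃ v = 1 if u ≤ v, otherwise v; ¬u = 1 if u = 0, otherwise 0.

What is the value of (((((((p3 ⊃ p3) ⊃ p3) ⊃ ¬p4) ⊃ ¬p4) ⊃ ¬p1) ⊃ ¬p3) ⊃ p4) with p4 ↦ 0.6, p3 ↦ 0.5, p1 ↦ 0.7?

0.60

(p3 ⊃ p3): 0.5 ≤ 0.5, so result = 1
((p3 ⊃ p3) ⊃ p3): 1 > 0.5, so result = 0.5
¬p4: Gödel ¬ of 0.6 = 0 (operand ≠ 0)
(((p3 ⊃ p3) ⊃ p3) ⊃ ¬p4): 0.5 > 0, so result = 0
¬p4: Gödel ¬ of 0.6 = 0 (operand ≠ 0)
((((p3 ⊃ p3) ⊃ p3) ⊃ ¬p4) ⊃ ¬p4): 0 ≤ 0, so result = 1
¬p1: Gödel ¬ of 0.7 = 0 (operand ≠ 0)
(((((p3 ⊃ p3) ⊃ p3) ⊃ ¬p4) ⊃ ¬p4) ⊃ ¬p1): 1 > 0, so result = 0
¬p3: Gödel ¬ of 0.5 = 0 (operand ≠ 0)
((((((p3 ⊃ p3) ⊃ p3) ⊃ ¬p4) ⊃ ¬p4) ⊃ ¬p1) ⊃ ¬p3): 0 ≤ 0, so result = 1
(((((((p3 ⊃ p3) ⊃ p3) ⊃ ¬p4) ⊃ ¬p4) ⊃ ¬p1) ⊃ ¬p3) ⊃ p4): 1 > 0.6, so result = 0.6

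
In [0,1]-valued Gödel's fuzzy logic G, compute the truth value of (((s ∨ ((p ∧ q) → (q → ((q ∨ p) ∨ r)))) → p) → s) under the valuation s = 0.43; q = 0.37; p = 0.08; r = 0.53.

1.00

(p ∧ q) = min(0.08, 0.37) = 0.08
(q ∨ p) = max(0.37, 0.08) = 0.37
((q ∨ p) ∨ r) = max(0.37, 0.53) = 0.53
(q → ((q ∨ p) ∨ r)): 0.37 ≤ 0.53, so result = 1
((p ∧ q) → (q → ((q ∨ p) ∨ r))): 0.08 ≤ 1, so result = 1
(s ∨ ((p ∧ q) → (q → ((q ∨ p) ∨ r)))) = max(0.43, 1) = 1
((s ∨ ((p ∧ q) → (q → ((q ∨ p) ∨ r)))) → p): 1 > 0.08, so result = 0.08
(((s ∨ ((p ∧ q) → (q → ((q ∨ p) ∨ r)))) → p) → s): 0.08 ≤ 0.43, so result = 1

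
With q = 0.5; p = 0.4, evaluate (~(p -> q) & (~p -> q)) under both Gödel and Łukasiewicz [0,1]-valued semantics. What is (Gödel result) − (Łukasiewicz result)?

Gödel evaluation:
  (p -> q): 0.4 ≤ 0.5, so result = 1
  ~(p -> q): Gödel ¬ of 1 = 0 (operand ≠ 0)
  ~p: Gödel ¬ of 0.4 = 0 (operand ≠ 0)
  (~p -> q): 0 ≤ 0.5, so result = 1
  (~(p -> q) & (~p -> q)) = min(0, 1) = 0
  Gödel value = 0
Łukasiewicz evaluation:
  (p -> q): min(1, 1 − 0.4 + 0.5) = 1
  ~(p -> q): Łukasiewicz ¬ gives 1 − 1 = 0
  ~p: Łukasiewicz ¬ gives 1 − 0.4 = 0.6
  (~p -> q): min(1, 1 − 0.6 + 0.5) = 0.9
  (~(p -> q) & (~p -> q)) = min(0, 0.9) = 0
  Łukasiewicz value = 0
Difference: 0 − 0 = 0.00

0.00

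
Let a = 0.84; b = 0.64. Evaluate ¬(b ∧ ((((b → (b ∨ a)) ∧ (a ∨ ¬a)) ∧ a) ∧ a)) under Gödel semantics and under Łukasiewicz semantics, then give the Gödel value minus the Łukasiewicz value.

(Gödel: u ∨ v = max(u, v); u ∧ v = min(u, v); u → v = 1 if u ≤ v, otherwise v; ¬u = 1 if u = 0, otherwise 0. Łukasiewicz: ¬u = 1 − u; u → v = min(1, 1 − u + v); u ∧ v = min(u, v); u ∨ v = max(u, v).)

-0.36

Gödel evaluation:
  (b ∨ a) = max(0.64, 0.84) = 0.84
  (b → (b ∨ a)): 0.64 ≤ 0.84, so result = 1
  ¬a: Gödel ¬ of 0.84 = 0 (operand ≠ 0)
  (a ∨ ¬a) = max(0.84, 0) = 0.84
  ((b → (b ∨ a)) ∧ (a ∨ ¬a)) = min(1, 0.84) = 0.84
  (((b → (b ∨ a)) ∧ (a ∨ ¬a)) ∧ a) = min(0.84, 0.84) = 0.84
  ((((b → (b ∨ a)) ∧ (a ∨ ¬a)) ∧ a) ∧ a) = min(0.84, 0.84) = 0.84
  (b ∧ ((((b → (b ∨ a)) ∧ (a ∨ ¬a)) ∧ a) ∧ a)) = min(0.64, 0.84) = 0.64
  ¬(b ∧ ((((b → (b ∨ a)) ∧ (a ∨ ¬a)) ∧ a) ∧ a)): Gödel ¬ of 0.64 = 0 (operand ≠ 0)
  Gödel value = 0
Łukasiewicz evaluation:
  (b ∨ a) = max(0.64, 0.84) = 0.84
  (b → (b ∨ a)): min(1, 1 − 0.64 + 0.84) = 1
  ¬a: Łukasiewicz ¬ gives 1 − 0.84 = 0.16
  (a ∨ ¬a) = max(0.84, 0.16) = 0.84
  ((b → (b ∨ a)) ∧ (a ∨ ¬a)) = min(1, 0.84) = 0.84
  (((b → (b ∨ a)) ∧ (a ∨ ¬a)) ∧ a) = min(0.84, 0.84) = 0.84
  ((((b → (b ∨ a)) ∧ (a ∨ ¬a)) ∧ a) ∧ a) = min(0.84, 0.84) = 0.84
  (b ∧ ((((b → (b ∨ a)) ∧ (a ∨ ¬a)) ∧ a) ∧ a)) = min(0.64, 0.84) = 0.64
  ¬(b ∧ ((((b → (b ∨ a)) ∧ (a ∨ ¬a)) ∧ a) ∧ a)): Łukasiewicz ¬ gives 1 − 0.64 = 0.36
  Łukasiewicz value = 0.36
Difference: 0 − 0.36 = -0.36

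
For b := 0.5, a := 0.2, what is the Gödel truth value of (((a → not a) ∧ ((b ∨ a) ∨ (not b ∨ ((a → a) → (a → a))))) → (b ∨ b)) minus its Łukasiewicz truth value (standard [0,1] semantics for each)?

Gödel evaluation:
  not a: Gödel ¬ of 0.2 = 0 (operand ≠ 0)
  (a → not a): 0.2 > 0, so result = 0
  (b ∨ a) = max(0.5, 0.2) = 0.5
  not b: Gödel ¬ of 0.5 = 0 (operand ≠ 0)
  (a → a): 0.2 ≤ 0.2, so result = 1
  (a → a): 0.2 ≤ 0.2, so result = 1
  ((a → a) → (a → a)): 1 ≤ 1, so result = 1
  (not b ∨ ((a → a) → (a → a))) = max(0, 1) = 1
  ((b ∨ a) ∨ (not b ∨ ((a → a) → (a → a)))) = max(0.5, 1) = 1
  ((a → not a) ∧ ((b ∨ a) ∨ (not b ∨ ((a → a) → (a → a))))) = min(0, 1) = 0
  (b ∨ b) = max(0.5, 0.5) = 0.5
  (((a → not a) ∧ ((b ∨ a) ∨ (not b ∨ ((a → a) → (a → a))))) → (b ∨ b)): 0 ≤ 0.5, so result = 1
  Gödel value = 1
Łukasiewicz evaluation:
  not a: Łukasiewicz ¬ gives 1 − 0.2 = 0.8
  (a → not a): min(1, 1 − 0.2 + 0.8) = 1
  (b ∨ a) = max(0.5, 0.2) = 0.5
  not b: Łukasiewicz ¬ gives 1 − 0.5 = 0.5
  (a → a): min(1, 1 − 0.2 + 0.2) = 1
  (a → a): min(1, 1 − 0.2 + 0.2) = 1
  ((a → a) → (a → a)): min(1, 1 − 1 + 1) = 1
  (not b ∨ ((a → a) → (a → a))) = max(0.5, 1) = 1
  ((b ∨ a) ∨ (not b ∨ ((a → a) → (a → a)))) = max(0.5, 1) = 1
  ((a → not a) ∧ ((b ∨ a) ∨ (not b ∨ ((a → a) → (a → a))))) = min(1, 1) = 1
  (b ∨ b) = max(0.5, 0.5) = 0.5
  (((a → not a) ∧ ((b ∨ a) ∨ (not b ∨ ((a → a) → (a → a))))) → (b ∨ b)): min(1, 1 − 1 + 0.5) = 0.5
  Łukasiewicz value = 0.5
Difference: 1 − 0.5 = 0.50

0.50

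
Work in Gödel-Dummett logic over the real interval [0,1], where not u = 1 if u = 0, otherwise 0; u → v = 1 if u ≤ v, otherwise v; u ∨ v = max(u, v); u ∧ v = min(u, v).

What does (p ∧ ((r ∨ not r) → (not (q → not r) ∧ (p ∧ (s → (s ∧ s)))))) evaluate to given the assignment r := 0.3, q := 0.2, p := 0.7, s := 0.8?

0.70

not r: Gödel ¬ of 0.3 = 0 (operand ≠ 0)
(r ∨ not r) = max(0.3, 0) = 0.3
not r: Gödel ¬ of 0.3 = 0 (operand ≠ 0)
(q → not r): 0.2 > 0, so result = 0
not (q → not r): Gödel ¬ of 0 = 1 (operand is 0)
(s ∧ s) = min(0.8, 0.8) = 0.8
(s → (s ∧ s)): 0.8 ≤ 0.8, so result = 1
(p ∧ (s → (s ∧ s))) = min(0.7, 1) = 0.7
(not (q → not r) ∧ (p ∧ (s → (s ∧ s)))) = min(1, 0.7) = 0.7
((r ∨ not r) → (not (q → not r) ∧ (p ∧ (s → (s ∧ s))))): 0.3 ≤ 0.7, so result = 1
(p ∧ ((r ∨ not r) → (not (q → not r) ∧ (p ∧ (s → (s ∧ s)))))) = min(0.7, 1) = 0.7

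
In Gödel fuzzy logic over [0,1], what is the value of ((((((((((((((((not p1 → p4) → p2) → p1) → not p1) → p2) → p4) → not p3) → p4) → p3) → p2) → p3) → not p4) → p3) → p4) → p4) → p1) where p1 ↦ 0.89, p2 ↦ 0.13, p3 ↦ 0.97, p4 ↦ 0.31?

0.89

not p1: Gödel ¬ of 0.89 = 0 (operand ≠ 0)
(not p1 → p4): 0 ≤ 0.31, so result = 1
((not p1 → p4) → p2): 1 > 0.13, so result = 0.13
(((not p1 → p4) → p2) → p1): 0.13 ≤ 0.89, so result = 1
not p1: Gödel ¬ of 0.89 = 0 (operand ≠ 0)
((((not p1 → p4) → p2) → p1) → not p1): 1 > 0, so result = 0
(((((not p1 → p4) → p2) → p1) → not p1) → p2): 0 ≤ 0.13, so result = 1
((((((not p1 → p4) → p2) → p1) → not p1) → p2) → p4): 1 > 0.31, so result = 0.31
not p3: Gödel ¬ of 0.97 = 0 (operand ≠ 0)
(((((((not p1 → p4) → p2) → p1) → not p1) → p2) → p4) → not p3): 0.31 > 0, so result = 0
((((((((not p1 → p4) → p2) → p1) → not p1) → p2) → p4) → not p3) → p4): 0 ≤ 0.31, so result = 1
(((((((((not p1 → p4) → p2) → p1) → not p1) → p2) → p4) → not p3) → p4) → p3): 1 > 0.97, so result = 0.97
((((((((((not p1 → p4) → p2) → p1) → not p1) → p2) → p4) → not p3) → p4) → p3) → p2): 0.97 > 0.13, so result = 0.13
(((((((((((not p1 → p4) → p2) → p1) → not p1) → p2) → p4) → not p3) → p4) → p3) → p2) → p3): 0.13 ≤ 0.97, so result = 1
not p4: Gödel ¬ of 0.31 = 0 (operand ≠ 0)
((((((((((((not p1 → p4) → p2) → p1) → not p1) → p2) → p4) → not p3) → p4) → p3) → p2) → p3) → not p4): 1 > 0, so result = 0
(((((((((((((not p1 → p4) → p2) → p1) → not p1) → p2) → p4) → not p3) → p4) → p3) → p2) → p3) → not p4) → p3): 0 ≤ 0.97, so result = 1
((((((((((((((not p1 → p4) → p2) → p1) → not p1) → p2) → p4) → not p3) → p4) → p3) → p2) → p3) → not p4) → p3) → p4): 1 > 0.31, so result = 0.31
(((((((((((((((not p1 → p4) → p2) → p1) → not p1) → p2) → p4) → not p3) → p4) → p3) → p2) → p3) → not p4) → p3) → p4) → p4): 0.31 ≤ 0.31, so result = 1
((((((((((((((((not p1 → p4) → p2) → p1) → not p1) → p2) → p4) → not p3) → p4) → p3) → p2) → p3) → not p4) → p3) → p4) → p4) → p1): 1 > 0.89, so result = 0.89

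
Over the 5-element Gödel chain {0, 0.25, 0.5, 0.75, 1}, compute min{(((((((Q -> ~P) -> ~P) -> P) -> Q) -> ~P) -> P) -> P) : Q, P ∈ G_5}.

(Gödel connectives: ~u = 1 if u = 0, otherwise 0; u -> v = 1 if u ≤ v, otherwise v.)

The minimum is attained at Q = 0.25, P = 0.25:
  ~P: Gödel ¬ of 0.25 = 0 (operand ≠ 0)
  (Q -> ~P): 0.25 > 0, so result = 0
  ~P: Gödel ¬ of 0.25 = 0 (operand ≠ 0)
  ((Q -> ~P) -> ~P): 0 ≤ 0, so result = 1
  (((Q -> ~P) -> ~P) -> P): 1 > 0.25, so result = 0.25
  ((((Q -> ~P) -> ~P) -> P) -> Q): 0.25 ≤ 0.25, so result = 1
  ~P: Gödel ¬ of 0.25 = 0 (operand ≠ 0)
  (((((Q -> ~P) -> ~P) -> P) -> Q) -> ~P): 1 > 0, so result = 0
  ((((((Q -> ~P) -> ~P) -> P) -> Q) -> ~P) -> P): 0 ≤ 0.25, so result = 1
  (((((((Q -> ~P) -> ~P) -> P) -> Q) -> ~P) -> P) -> P): 1 > 0.25, so result = 0.25
Checking all 25 assignments confirms none give a value below 0.25.

0.25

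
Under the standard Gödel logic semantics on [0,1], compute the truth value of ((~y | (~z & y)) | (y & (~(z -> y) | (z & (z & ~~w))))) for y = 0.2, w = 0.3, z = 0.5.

0.20

~y: Gödel ¬ of 0.2 = 0 (operand ≠ 0)
~z: Gödel ¬ of 0.5 = 0 (operand ≠ 0)
(~z & y) = min(0, 0.2) = 0
(~y | (~z & y)) = max(0, 0) = 0
(z -> y): 0.5 > 0.2, so result = 0.2
~(z -> y): Gödel ¬ of 0.2 = 0 (operand ≠ 0)
~w: Gödel ¬ of 0.3 = 0 (operand ≠ 0)
~~w: Gödel ¬ of 0 = 1 (operand is 0)
(z & ~~w) = min(0.5, 1) = 0.5
(z & (z & ~~w)) = min(0.5, 0.5) = 0.5
(~(z -> y) | (z & (z & ~~w))) = max(0, 0.5) = 0.5
(y & (~(z -> y) | (z & (z & ~~w)))) = min(0.2, 0.5) = 0.2
((~y | (~z & y)) | (y & (~(z -> y) | (z & (z & ~~w))))) = max(0, 0.2) = 0.2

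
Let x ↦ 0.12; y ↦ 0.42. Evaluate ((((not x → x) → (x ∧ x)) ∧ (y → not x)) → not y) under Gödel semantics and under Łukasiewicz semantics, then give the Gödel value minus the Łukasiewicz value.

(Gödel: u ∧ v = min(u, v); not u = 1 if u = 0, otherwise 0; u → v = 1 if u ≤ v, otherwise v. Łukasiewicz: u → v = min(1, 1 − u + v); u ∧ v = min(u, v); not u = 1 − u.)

Gödel evaluation:
  not x: Gödel ¬ of 0.12 = 0 (operand ≠ 0)
  (not x → x): 0 ≤ 0.12, so result = 1
  (x ∧ x) = min(0.12, 0.12) = 0.12
  ((not x → x) → (x ∧ x)): 1 > 0.12, so result = 0.12
  not x: Gödel ¬ of 0.12 = 0 (operand ≠ 0)
  (y → not x): 0.42 > 0, so result = 0
  (((not x → x) → (x ∧ x)) ∧ (y → not x)) = min(0.12, 0) = 0
  not y: Gödel ¬ of 0.42 = 0 (operand ≠ 0)
  ((((not x → x) → (x ∧ x)) ∧ (y → not x)) → not y): 0 ≤ 0, so result = 1
  Gödel value = 1
Łukasiewicz evaluation:
  not x: Łukasiewicz ¬ gives 1 − 0.12 = 0.88
  (not x → x): min(1, 1 − 0.88 + 0.12) = 0.24
  (x ∧ x) = min(0.12, 0.12) = 0.12
  ((not x → x) → (x ∧ x)): min(1, 1 − 0.24 + 0.12) = 0.88
  not x: Łukasiewicz ¬ gives 1 − 0.12 = 0.88
  (y → not x): min(1, 1 − 0.42 + 0.88) = 1
  (((not x → x) → (x ∧ x)) ∧ (y → not x)) = min(0.88, 1) = 0.88
  not y: Łukasiewicz ¬ gives 1 − 0.42 = 0.58
  ((((not x → x) → (x ∧ x)) ∧ (y → not x)) → not y): min(1, 1 − 0.88 + 0.58) = 0.7
  Łukasiewicz value = 0.7
Difference: 1 − 0.7 = 0.30

0.30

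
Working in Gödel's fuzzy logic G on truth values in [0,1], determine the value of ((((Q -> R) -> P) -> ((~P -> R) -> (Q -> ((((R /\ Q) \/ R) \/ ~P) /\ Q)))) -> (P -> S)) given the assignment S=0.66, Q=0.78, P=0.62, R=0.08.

(Q -> R): 0.78 > 0.08, so result = 0.08
((Q -> R) -> P): 0.08 ≤ 0.62, so result = 1
~P: Gödel ¬ of 0.62 = 0 (operand ≠ 0)
(~P -> R): 0 ≤ 0.08, so result = 1
(R /\ Q) = min(0.08, 0.78) = 0.08
((R /\ Q) \/ R) = max(0.08, 0.08) = 0.08
~P: Gödel ¬ of 0.62 = 0 (operand ≠ 0)
(((R /\ Q) \/ R) \/ ~P) = max(0.08, 0) = 0.08
((((R /\ Q) \/ R) \/ ~P) /\ Q) = min(0.08, 0.78) = 0.08
(Q -> ((((R /\ Q) \/ R) \/ ~P) /\ Q)): 0.78 > 0.08, so result = 0.08
((~P -> R) -> (Q -> ((((R /\ Q) \/ R) \/ ~P) /\ Q))): 1 > 0.08, so result = 0.08
(((Q -> R) -> P) -> ((~P -> R) -> (Q -> ((((R /\ Q) \/ R) \/ ~P) /\ Q)))): 1 > 0.08, so result = 0.08
(P -> S): 0.62 ≤ 0.66, so result = 1
((((Q -> R) -> P) -> ((~P -> R) -> (Q -> ((((R /\ Q) \/ R) \/ ~P) /\ Q)))) -> (P -> S)): 0.08 ≤ 1, so result = 1

1.00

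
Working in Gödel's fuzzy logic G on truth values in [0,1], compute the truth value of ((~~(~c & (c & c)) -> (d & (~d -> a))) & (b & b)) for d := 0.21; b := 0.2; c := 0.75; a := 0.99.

~c: Gödel ¬ of 0.75 = 0 (operand ≠ 0)
(c & c) = min(0.75, 0.75) = 0.75
(~c & (c & c)) = min(0, 0.75) = 0
~(~c & (c & c)): Gödel ¬ of 0 = 1 (operand is 0)
~~(~c & (c & c)): Gödel ¬ of 1 = 0 (operand ≠ 0)
~d: Gödel ¬ of 0.21 = 0 (operand ≠ 0)
(~d -> a): 0 ≤ 0.99, so result = 1
(d & (~d -> a)) = min(0.21, 1) = 0.21
(~~(~c & (c & c)) -> (d & (~d -> a))): 0 ≤ 0.21, so result = 1
(b & b) = min(0.2, 0.2) = 0.2
((~~(~c & (c & c)) -> (d & (~d -> a))) & (b & b)) = min(1, 0.2) = 0.2

0.20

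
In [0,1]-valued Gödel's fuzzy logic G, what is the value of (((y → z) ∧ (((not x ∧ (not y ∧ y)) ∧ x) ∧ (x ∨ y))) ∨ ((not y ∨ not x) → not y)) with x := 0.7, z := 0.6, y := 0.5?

(y → z): 0.5 ≤ 0.6, so result = 1
not x: Gödel ¬ of 0.7 = 0 (operand ≠ 0)
not y: Gödel ¬ of 0.5 = 0 (operand ≠ 0)
(not y ∧ y) = min(0, 0.5) = 0
(not x ∧ (not y ∧ y)) = min(0, 0) = 0
((not x ∧ (not y ∧ y)) ∧ x) = min(0, 0.7) = 0
(x ∨ y) = max(0.7, 0.5) = 0.7
(((not x ∧ (not y ∧ y)) ∧ x) ∧ (x ∨ y)) = min(0, 0.7) = 0
((y → z) ∧ (((not x ∧ (not y ∧ y)) ∧ x) ∧ (x ∨ y))) = min(1, 0) = 0
not y: Gödel ¬ of 0.5 = 0 (operand ≠ 0)
not x: Gödel ¬ of 0.7 = 0 (operand ≠ 0)
(not y ∨ not x) = max(0, 0) = 0
not y: Gödel ¬ of 0.5 = 0 (operand ≠ 0)
((not y ∨ not x) → not y): 0 ≤ 0, so result = 1
(((y → z) ∧ (((not x ∧ (not y ∧ y)) ∧ x) ∧ (x ∨ y))) ∨ ((not y ∨ not x) → not y)) = max(0, 1) = 1

1.00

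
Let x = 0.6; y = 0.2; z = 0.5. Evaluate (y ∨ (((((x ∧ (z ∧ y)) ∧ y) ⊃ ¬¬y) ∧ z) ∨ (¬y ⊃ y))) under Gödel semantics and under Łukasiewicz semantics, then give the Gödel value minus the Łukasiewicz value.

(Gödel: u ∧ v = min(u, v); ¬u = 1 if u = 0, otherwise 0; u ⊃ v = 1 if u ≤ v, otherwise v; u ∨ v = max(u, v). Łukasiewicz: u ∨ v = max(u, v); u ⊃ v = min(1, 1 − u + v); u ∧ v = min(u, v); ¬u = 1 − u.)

0.50

Gödel evaluation:
  (z ∧ y) = min(0.5, 0.2) = 0.2
  (x ∧ (z ∧ y)) = min(0.6, 0.2) = 0.2
  ((x ∧ (z ∧ y)) ∧ y) = min(0.2, 0.2) = 0.2
  ¬y: Gödel ¬ of 0.2 = 0 (operand ≠ 0)
  ¬¬y: Gödel ¬ of 0 = 1 (operand is 0)
  (((x ∧ (z ∧ y)) ∧ y) ⊃ ¬¬y): 0.2 ≤ 1, so result = 1
  ((((x ∧ (z ∧ y)) ∧ y) ⊃ ¬¬y) ∧ z) = min(1, 0.5) = 0.5
  ¬y: Gödel ¬ of 0.2 = 0 (operand ≠ 0)
  (¬y ⊃ y): 0 ≤ 0.2, so result = 1
  (((((x ∧ (z ∧ y)) ∧ y) ⊃ ¬¬y) ∧ z) ∨ (¬y ⊃ y)) = max(0.5, 1) = 1
  (y ∨ (((((x ∧ (z ∧ y)) ∧ y) ⊃ ¬¬y) ∧ z) ∨ (¬y ⊃ y))) = max(0.2, 1) = 1
  Gödel value = 1
Łukasiewicz evaluation:
  (z ∧ y) = min(0.5, 0.2) = 0.2
  (x ∧ (z ∧ y)) = min(0.6, 0.2) = 0.2
  ((x ∧ (z ∧ y)) ∧ y) = min(0.2, 0.2) = 0.2
  ¬y: Łukasiewicz ¬ gives 1 − 0.2 = 0.8
  ¬¬y: Łukasiewicz ¬ gives 1 − 0.8 = 0.2
  (((x ∧ (z ∧ y)) ∧ y) ⊃ ¬¬y): min(1, 1 − 0.2 + 0.2) = 1
  ((((x ∧ (z ∧ y)) ∧ y) ⊃ ¬¬y) ∧ z) = min(1, 0.5) = 0.5
  ¬y: Łukasiewicz ¬ gives 1 − 0.2 = 0.8
  (¬y ⊃ y): min(1, 1 − 0.8 + 0.2) = 0.4
  (((((x ∧ (z ∧ y)) ∧ y) ⊃ ¬¬y) ∧ z) ∨ (¬y ⊃ y)) = max(0.5, 0.4) = 0.5
  (y ∨ (((((x ∧ (z ∧ y)) ∧ y) ⊃ ¬¬y) ∧ z) ∨ (¬y ⊃ y))) = max(0.2, 0.5) = 0.5
  Łukasiewicz value = 0.5
Difference: 1 − 0.5 = 0.50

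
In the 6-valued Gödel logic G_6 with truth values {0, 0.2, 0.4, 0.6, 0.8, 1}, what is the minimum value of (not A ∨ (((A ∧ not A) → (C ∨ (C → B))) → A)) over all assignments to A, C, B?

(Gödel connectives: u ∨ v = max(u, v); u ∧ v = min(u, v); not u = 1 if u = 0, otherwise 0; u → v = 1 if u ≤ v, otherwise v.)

0.20

The minimum is attained at A = 0.2, C = 0, B = 0:
  not A: Gödel ¬ of 0.2 = 0 (operand ≠ 0)
  not A: Gödel ¬ of 0.2 = 0 (operand ≠ 0)
  (A ∧ not A) = min(0.2, 0) = 0
  (C → B): 0 ≤ 0, so result = 1
  (C ∨ (C → B)) = max(0, 1) = 1
  ((A ∧ not A) → (C ∨ (C → B))): 0 ≤ 1, so result = 1
  (((A ∧ not A) → (C ∨ (C → B))) → A): 1 > 0.2, so result = 0.2
  (not A ∨ (((A ∧ not A) → (C ∨ (C → B))) → A)) = max(0, 0.2) = 0.2
Checking all 216 assignments confirms none give a value below 0.20.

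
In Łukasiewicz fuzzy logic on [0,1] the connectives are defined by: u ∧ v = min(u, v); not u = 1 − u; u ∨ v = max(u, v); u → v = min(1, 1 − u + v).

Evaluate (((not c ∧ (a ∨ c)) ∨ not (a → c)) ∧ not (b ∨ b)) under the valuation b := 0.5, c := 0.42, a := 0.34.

not c: Łukasiewicz ¬ gives 1 − 0.42 = 0.58
(a ∨ c) = max(0.34, 0.42) = 0.42
(not c ∧ (a ∨ c)) = min(0.58, 0.42) = 0.42
(a → c): min(1, 1 − 0.34 + 0.42) = 1
not (a → c): Łukasiewicz ¬ gives 1 − 1 = 0
((not c ∧ (a ∨ c)) ∨ not (a → c)) = max(0.42, 0) = 0.42
(b ∨ b) = max(0.5, 0.5) = 0.5
not (b ∨ b): Łukasiewicz ¬ gives 1 − 0.5 = 0.5
(((not c ∧ (a ∨ c)) ∨ not (a → c)) ∧ not (b ∨ b)) = min(0.42, 0.5) = 0.42

0.42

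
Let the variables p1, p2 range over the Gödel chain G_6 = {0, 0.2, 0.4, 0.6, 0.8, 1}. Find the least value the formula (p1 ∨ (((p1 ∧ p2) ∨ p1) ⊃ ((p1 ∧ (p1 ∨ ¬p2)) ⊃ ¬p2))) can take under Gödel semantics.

0.20

The minimum is attained at p1 = 0.2, p2 = 0.2:
  (p1 ∧ p2) = min(0.2, 0.2) = 0.2
  ((p1 ∧ p2) ∨ p1) = max(0.2, 0.2) = 0.2
  ¬p2: Gödel ¬ of 0.2 = 0 (operand ≠ 0)
  (p1 ∨ ¬p2) = max(0.2, 0) = 0.2
  (p1 ∧ (p1 ∨ ¬p2)) = min(0.2, 0.2) = 0.2
  ¬p2: Gödel ¬ of 0.2 = 0 (operand ≠ 0)
  ((p1 ∧ (p1 ∨ ¬p2)) ⊃ ¬p2): 0.2 > 0, so result = 0
  (((p1 ∧ p2) ∨ p1) ⊃ ((p1 ∧ (p1 ∨ ¬p2)) ⊃ ¬p2)): 0.2 > 0, so result = 0
  (p1 ∨ (((p1 ∧ p2) ∨ p1) ⊃ ((p1 ∧ (p1 ∨ ¬p2)) ⊃ ¬p2))) = max(0.2, 0) = 0.2
Checking all 36 assignments confirms none give a value below 0.20.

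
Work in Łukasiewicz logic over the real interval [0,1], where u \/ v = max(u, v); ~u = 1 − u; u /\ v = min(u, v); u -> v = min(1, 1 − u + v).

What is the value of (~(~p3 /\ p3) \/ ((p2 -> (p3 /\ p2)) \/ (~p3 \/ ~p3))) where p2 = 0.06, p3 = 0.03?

~p3: Łukasiewicz ¬ gives 1 − 0.03 = 0.97
(~p3 /\ p3) = min(0.97, 0.03) = 0.03
~(~p3 /\ p3): Łukasiewicz ¬ gives 1 − 0.03 = 0.97
(p3 /\ p2) = min(0.03, 0.06) = 0.03
(p2 -> (p3 /\ p2)): min(1, 1 − 0.06 + 0.03) = 0.97
~p3: Łukasiewicz ¬ gives 1 − 0.03 = 0.97
~p3: Łukasiewicz ¬ gives 1 − 0.03 = 0.97
(~p3 \/ ~p3) = max(0.97, 0.97) = 0.97
((p2 -> (p3 /\ p2)) \/ (~p3 \/ ~p3)) = max(0.97, 0.97) = 0.97
(~(~p3 /\ p3) \/ ((p2 -> (p3 /\ p2)) \/ (~p3 \/ ~p3))) = max(0.97, 0.97) = 0.97

0.97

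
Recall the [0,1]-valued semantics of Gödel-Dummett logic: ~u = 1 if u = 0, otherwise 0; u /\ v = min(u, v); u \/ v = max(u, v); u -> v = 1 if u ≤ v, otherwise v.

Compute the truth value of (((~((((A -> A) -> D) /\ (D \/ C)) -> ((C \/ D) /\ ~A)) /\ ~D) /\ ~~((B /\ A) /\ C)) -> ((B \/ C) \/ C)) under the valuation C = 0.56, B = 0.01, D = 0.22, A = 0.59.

(A -> A): 0.59 ≤ 0.59, so result = 1
((A -> A) -> D): 1 > 0.22, so result = 0.22
(D \/ C) = max(0.22, 0.56) = 0.56
(((A -> A) -> D) /\ (D \/ C)) = min(0.22, 0.56) = 0.22
(C \/ D) = max(0.56, 0.22) = 0.56
~A: Gödel ¬ of 0.59 = 0 (operand ≠ 0)
((C \/ D) /\ ~A) = min(0.56, 0) = 0
((((A -> A) -> D) /\ (D \/ C)) -> ((C \/ D) /\ ~A)): 0.22 > 0, so result = 0
~((((A -> A) -> D) /\ (D \/ C)) -> ((C \/ D) /\ ~A)): Gödel ¬ of 0 = 1 (operand is 0)
~D: Gödel ¬ of 0.22 = 0 (operand ≠ 0)
(~((((A -> A) -> D) /\ (D \/ C)) -> ((C \/ D) /\ ~A)) /\ ~D) = min(1, 0) = 0
(B /\ A) = min(0.01, 0.59) = 0.01
((B /\ A) /\ C) = min(0.01, 0.56) = 0.01
~((B /\ A) /\ C): Gödel ¬ of 0.01 = 0 (operand ≠ 0)
~~((B /\ A) /\ C): Gödel ¬ of 0 = 1 (operand is 0)
((~((((A -> A) -> D) /\ (D \/ C)) -> ((C \/ D) /\ ~A)) /\ ~D) /\ ~~((B /\ A) /\ C)) = min(0, 1) = 0
(B \/ C) = max(0.01, 0.56) = 0.56
((B \/ C) \/ C) = max(0.56, 0.56) = 0.56
(((~((((A -> A) -> D) /\ (D \/ C)) -> ((C \/ D) /\ ~A)) /\ ~D) /\ ~~((B /\ A) /\ C)) -> ((B \/ C) \/ C)): 0 ≤ 0.56, so result = 1

1.00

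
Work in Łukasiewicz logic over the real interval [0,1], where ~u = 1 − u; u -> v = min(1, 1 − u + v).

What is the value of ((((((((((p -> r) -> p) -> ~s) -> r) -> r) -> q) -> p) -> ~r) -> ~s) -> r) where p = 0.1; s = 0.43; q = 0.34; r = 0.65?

0.67

(p -> r): min(1, 1 − 0.1 + 0.65) = 1
((p -> r) -> p): min(1, 1 − 1 + 0.1) = 0.1
~s: Łukasiewicz ¬ gives 1 − 0.43 = 0.57
(((p -> r) -> p) -> ~s): min(1, 1 − 0.1 + 0.57) = 1
((((p -> r) -> p) -> ~s) -> r): min(1, 1 − 1 + 0.65) = 0.65
(((((p -> r) -> p) -> ~s) -> r) -> r): min(1, 1 − 0.65 + 0.65) = 1
((((((p -> r) -> p) -> ~s) -> r) -> r) -> q): min(1, 1 − 1 + 0.34) = 0.34
(((((((p -> r) -> p) -> ~s) -> r) -> r) -> q) -> p): min(1, 1 − 0.34 + 0.1) = 0.76
~r: Łukasiewicz ¬ gives 1 − 0.65 = 0.35
((((((((p -> r) -> p) -> ~s) -> r) -> r) -> q) -> p) -> ~r): min(1, 1 − 0.76 + 0.35) = 0.59
~s: Łukasiewicz ¬ gives 1 − 0.43 = 0.57
(((((((((p -> r) -> p) -> ~s) -> r) -> r) -> q) -> p) -> ~r) -> ~s): min(1, 1 − 0.59 + 0.57) = 0.98
((((((((((p -> r) -> p) -> ~s) -> r) -> r) -> q) -> p) -> ~r) -> ~s) -> r): min(1, 1 − 0.98 + 0.65) = 0.67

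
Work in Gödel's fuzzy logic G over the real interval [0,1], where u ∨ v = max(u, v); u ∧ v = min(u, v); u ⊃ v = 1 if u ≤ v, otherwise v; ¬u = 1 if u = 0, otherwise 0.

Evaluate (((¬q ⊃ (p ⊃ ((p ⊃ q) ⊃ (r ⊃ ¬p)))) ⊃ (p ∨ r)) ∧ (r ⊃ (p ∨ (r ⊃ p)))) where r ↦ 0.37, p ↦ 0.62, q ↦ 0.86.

0.62

¬q: Gödel ¬ of 0.86 = 0 (operand ≠ 0)
(p ⊃ q): 0.62 ≤ 0.86, so result = 1
¬p: Gödel ¬ of 0.62 = 0 (operand ≠ 0)
(r ⊃ ¬p): 0.37 > 0, so result = 0
((p ⊃ q) ⊃ (r ⊃ ¬p)): 1 > 0, so result = 0
(p ⊃ ((p ⊃ q) ⊃ (r ⊃ ¬p))): 0.62 > 0, so result = 0
(¬q ⊃ (p ⊃ ((p ⊃ q) ⊃ (r ⊃ ¬p)))): 0 ≤ 0, so result = 1
(p ∨ r) = max(0.62, 0.37) = 0.62
((¬q ⊃ (p ⊃ ((p ⊃ q) ⊃ (r ⊃ ¬p)))) ⊃ (p ∨ r)): 1 > 0.62, so result = 0.62
(r ⊃ p): 0.37 ≤ 0.62, so result = 1
(p ∨ (r ⊃ p)) = max(0.62, 1) = 1
(r ⊃ (p ∨ (r ⊃ p))): 0.37 ≤ 1, so result = 1
(((¬q ⊃ (p ⊃ ((p ⊃ q) ⊃ (r ⊃ ¬p)))) ⊃ (p ∨ r)) ∧ (r ⊃ (p ∨ (r ⊃ p)))) = min(0.62, 1) = 0.62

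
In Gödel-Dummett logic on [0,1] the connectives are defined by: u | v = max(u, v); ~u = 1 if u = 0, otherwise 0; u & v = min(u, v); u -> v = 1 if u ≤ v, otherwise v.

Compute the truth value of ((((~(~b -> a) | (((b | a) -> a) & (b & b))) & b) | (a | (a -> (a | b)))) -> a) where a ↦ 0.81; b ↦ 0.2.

0.81

~b: Gödel ¬ of 0.2 = 0 (operand ≠ 0)
(~b -> a): 0 ≤ 0.81, so result = 1
~(~b -> a): Gödel ¬ of 1 = 0 (operand ≠ 0)
(b | a) = max(0.2, 0.81) = 0.81
((b | a) -> a): 0.81 ≤ 0.81, so result = 1
(b & b) = min(0.2, 0.2) = 0.2
(((b | a) -> a) & (b & b)) = min(1, 0.2) = 0.2
(~(~b -> a) | (((b | a) -> a) & (b & b))) = max(0, 0.2) = 0.2
((~(~b -> a) | (((b | a) -> a) & (b & b))) & b) = min(0.2, 0.2) = 0.2
(a | b) = max(0.81, 0.2) = 0.81
(a -> (a | b)): 0.81 ≤ 0.81, so result = 1
(a | (a -> (a | b))) = max(0.81, 1) = 1
(((~(~b -> a) | (((b | a) -> a) & (b & b))) & b) | (a | (a -> (a | b)))) = max(0.2, 1) = 1
((((~(~b -> a) | (((b | a) -> a) & (b & b))) & b) | (a | (a -> (a | b)))) -> a): 1 > 0.81, so result = 0.81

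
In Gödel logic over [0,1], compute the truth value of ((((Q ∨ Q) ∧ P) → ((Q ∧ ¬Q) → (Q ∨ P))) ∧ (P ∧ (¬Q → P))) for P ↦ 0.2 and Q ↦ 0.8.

0.20

(Q ∨ Q) = max(0.8, 0.8) = 0.8
((Q ∨ Q) ∧ P) = min(0.8, 0.2) = 0.2
¬Q: Gödel ¬ of 0.8 = 0 (operand ≠ 0)
(Q ∧ ¬Q) = min(0.8, 0) = 0
(Q ∨ P) = max(0.8, 0.2) = 0.8
((Q ∧ ¬Q) → (Q ∨ P)): 0 ≤ 0.8, so result = 1
(((Q ∨ Q) ∧ P) → ((Q ∧ ¬Q) → (Q ∨ P))): 0.2 ≤ 1, so result = 1
¬Q: Gödel ¬ of 0.8 = 0 (operand ≠ 0)
(¬Q → P): 0 ≤ 0.2, so result = 1
(P ∧ (¬Q → P)) = min(0.2, 1) = 0.2
((((Q ∨ Q) ∧ P) → ((Q ∧ ¬Q) → (Q ∨ P))) ∧ (P ∧ (¬Q → P))) = min(1, 0.2) = 0.2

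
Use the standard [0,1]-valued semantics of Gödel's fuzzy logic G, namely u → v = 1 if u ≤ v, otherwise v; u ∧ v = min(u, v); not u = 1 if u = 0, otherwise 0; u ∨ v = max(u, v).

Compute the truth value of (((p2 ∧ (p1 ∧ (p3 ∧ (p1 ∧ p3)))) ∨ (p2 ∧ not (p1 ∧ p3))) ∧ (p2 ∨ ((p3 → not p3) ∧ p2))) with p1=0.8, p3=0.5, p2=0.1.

0.10

(p1 ∧ p3) = min(0.8, 0.5) = 0.5
(p3 ∧ (p1 ∧ p3)) = min(0.5, 0.5) = 0.5
(p1 ∧ (p3 ∧ (p1 ∧ p3))) = min(0.8, 0.5) = 0.5
(p2 ∧ (p1 ∧ (p3 ∧ (p1 ∧ p3)))) = min(0.1, 0.5) = 0.1
(p1 ∧ p3) = min(0.8, 0.5) = 0.5
not (p1 ∧ p3): Gödel ¬ of 0.5 = 0 (operand ≠ 0)
(p2 ∧ not (p1 ∧ p3)) = min(0.1, 0) = 0
((p2 ∧ (p1 ∧ (p3 ∧ (p1 ∧ p3)))) ∨ (p2 ∧ not (p1 ∧ p3))) = max(0.1, 0) = 0.1
not p3: Gödel ¬ of 0.5 = 0 (operand ≠ 0)
(p3 → not p3): 0.5 > 0, so result = 0
((p3 → not p3) ∧ p2) = min(0, 0.1) = 0
(p2 ∨ ((p3 → not p3) ∧ p2)) = max(0.1, 0) = 0.1
(((p2 ∧ (p1 ∧ (p3 ∧ (p1 ∧ p3)))) ∨ (p2 ∧ not (p1 ∧ p3))) ∧ (p2 ∨ ((p3 → not p3) ∧ p2))) = min(0.1, 0.1) = 0.1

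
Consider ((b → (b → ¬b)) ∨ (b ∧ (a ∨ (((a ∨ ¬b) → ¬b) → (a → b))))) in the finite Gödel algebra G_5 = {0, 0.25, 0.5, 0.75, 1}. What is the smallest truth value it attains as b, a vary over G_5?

The minimum is attained at b = 0.25, a = 0:
  ¬b: Gödel ¬ of 0.25 = 0 (operand ≠ 0)
  (b → ¬b): 0.25 > 0, so result = 0
  (b → (b → ¬b)): 0.25 > 0, so result = 0
  ¬b: Gödel ¬ of 0.25 = 0 (operand ≠ 0)
  (a ∨ ¬b) = max(0, 0) = 0
  ¬b: Gödel ¬ of 0.25 = 0 (operand ≠ 0)
  ((a ∨ ¬b) → ¬b): 0 ≤ 0, so result = 1
  (a → b): 0 ≤ 0.25, so result = 1
  (((a ∨ ¬b) → ¬b) → (a → b)): 1 ≤ 1, so result = 1
  (a ∨ (((a ∨ ¬b) → ¬b) → (a → b))) = max(0, 1) = 1
  (b ∧ (a ∨ (((a ∨ ¬b) → ¬b) → (a → b)))) = min(0.25, 1) = 0.25
  ((b → (b → ¬b)) ∨ (b ∧ (a ∨ (((a ∨ ¬b) → ¬b) → (a → b))))) = max(0, 0.25) = 0.25
Checking all 25 assignments confirms none give a value below 0.25.

0.25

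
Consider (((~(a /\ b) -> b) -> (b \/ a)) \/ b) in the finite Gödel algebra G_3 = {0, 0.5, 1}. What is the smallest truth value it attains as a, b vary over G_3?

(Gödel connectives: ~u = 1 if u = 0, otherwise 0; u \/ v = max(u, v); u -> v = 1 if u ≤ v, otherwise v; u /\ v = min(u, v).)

0.50

The minimum is attained at a = 0.5, b = 0.5:
  (a /\ b) = min(0.5, 0.5) = 0.5
  ~(a /\ b): Gödel ¬ of 0.5 = 0 (operand ≠ 0)
  (~(a /\ b) -> b): 0 ≤ 0.5, so result = 1
  (b \/ a) = max(0.5, 0.5) = 0.5
  ((~(a /\ b) -> b) -> (b \/ a)): 1 > 0.5, so result = 0.5
  (((~(a /\ b) -> b) -> (b \/ a)) \/ b) = max(0.5, 0.5) = 0.5
Checking all 9 assignments confirms none give a value below 0.50.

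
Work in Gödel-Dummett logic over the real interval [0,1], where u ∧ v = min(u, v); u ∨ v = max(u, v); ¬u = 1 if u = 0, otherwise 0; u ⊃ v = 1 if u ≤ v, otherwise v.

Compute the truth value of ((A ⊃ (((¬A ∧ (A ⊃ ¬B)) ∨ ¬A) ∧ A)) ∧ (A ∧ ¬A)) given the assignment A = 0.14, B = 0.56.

0.00

¬A: Gödel ¬ of 0.14 = 0 (operand ≠ 0)
¬B: Gödel ¬ of 0.56 = 0 (operand ≠ 0)
(A ⊃ ¬B): 0.14 > 0, so result = 0
(¬A ∧ (A ⊃ ¬B)) = min(0, 0) = 0
¬A: Gödel ¬ of 0.14 = 0 (operand ≠ 0)
((¬A ∧ (A ⊃ ¬B)) ∨ ¬A) = max(0, 0) = 0
(((¬A ∧ (A ⊃ ¬B)) ∨ ¬A) ∧ A) = min(0, 0.14) = 0
(A ⊃ (((¬A ∧ (A ⊃ ¬B)) ∨ ¬A) ∧ A)): 0.14 > 0, so result = 0
¬A: Gödel ¬ of 0.14 = 0 (operand ≠ 0)
(A ∧ ¬A) = min(0.14, 0) = 0
((A ⊃ (((¬A ∧ (A ⊃ ¬B)) ∨ ¬A) ∧ A)) ∧ (A ∧ ¬A)) = min(0, 0) = 0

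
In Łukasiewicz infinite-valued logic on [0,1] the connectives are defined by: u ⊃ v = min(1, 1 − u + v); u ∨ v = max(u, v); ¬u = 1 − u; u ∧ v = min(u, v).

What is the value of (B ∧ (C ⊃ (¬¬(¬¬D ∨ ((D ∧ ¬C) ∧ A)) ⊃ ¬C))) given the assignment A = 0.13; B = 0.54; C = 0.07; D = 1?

0.54

¬D: Łukasiewicz ¬ gives 1 − 1 = 0
¬¬D: Łukasiewicz ¬ gives 1 − 0 = 1
¬C: Łukasiewicz ¬ gives 1 − 0.07 = 0.93
(D ∧ ¬C) = min(1, 0.93) = 0.93
((D ∧ ¬C) ∧ A) = min(0.93, 0.13) = 0.13
(¬¬D ∨ ((D ∧ ¬C) ∧ A)) = max(1, 0.13) = 1
¬(¬¬D ∨ ((D ∧ ¬C) ∧ A)): Łukasiewicz ¬ gives 1 − 1 = 0
¬¬(¬¬D ∨ ((D ∧ ¬C) ∧ A)): Łukasiewicz ¬ gives 1 − 0 = 1
¬C: Łukasiewicz ¬ gives 1 − 0.07 = 0.93
(¬¬(¬¬D ∨ ((D ∧ ¬C) ∧ A)) ⊃ ¬C): min(1, 1 − 1 + 0.93) = 0.93
(C ⊃ (¬¬(¬¬D ∨ ((D ∧ ¬C) ∧ A)) ⊃ ¬C)): min(1, 1 − 0.07 + 0.93) = 1
(B ∧ (C ⊃ (¬¬(¬¬D ∨ ((D ∧ ¬C) ∧ A)) ⊃ ¬C))) = min(0.54, 1) = 0.54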